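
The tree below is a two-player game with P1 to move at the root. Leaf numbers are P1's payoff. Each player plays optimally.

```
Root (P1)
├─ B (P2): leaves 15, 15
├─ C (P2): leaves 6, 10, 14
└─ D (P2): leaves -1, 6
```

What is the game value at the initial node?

B (P2): min(15, 15) = 15
C (P2): min(6, 10, 14) = 6
D (P2): min(-1, 6) = -1
Root (P1): max(15, 6, -1) = 15

15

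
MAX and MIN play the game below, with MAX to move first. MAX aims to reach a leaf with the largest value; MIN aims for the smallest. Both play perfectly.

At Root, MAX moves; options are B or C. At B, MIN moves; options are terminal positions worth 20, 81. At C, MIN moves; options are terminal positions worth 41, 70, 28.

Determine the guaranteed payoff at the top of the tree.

B (MIN): min(20, 81) = 20
C (MIN): min(41, 70, 28) = 28
Root (MAX): max(20, 28) = 28

28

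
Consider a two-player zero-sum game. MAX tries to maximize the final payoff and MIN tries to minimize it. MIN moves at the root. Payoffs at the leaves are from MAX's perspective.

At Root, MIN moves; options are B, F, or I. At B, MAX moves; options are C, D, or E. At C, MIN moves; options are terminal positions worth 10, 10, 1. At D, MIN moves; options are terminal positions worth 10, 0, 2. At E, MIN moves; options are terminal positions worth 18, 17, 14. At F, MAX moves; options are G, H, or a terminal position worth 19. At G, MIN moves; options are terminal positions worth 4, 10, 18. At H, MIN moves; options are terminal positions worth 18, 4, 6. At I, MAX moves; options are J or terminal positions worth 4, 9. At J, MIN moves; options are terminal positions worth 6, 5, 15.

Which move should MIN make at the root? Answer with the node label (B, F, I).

C (MIN): min(10, 10, 1) = 1
D (MIN): min(10, 0, 2) = 0
E (MIN): min(18, 17, 14) = 14
B (MAX): max(1, 0, 14) = 14
G (MIN): min(4, 10, 18) = 4
H (MIN): min(18, 4, 6) = 4
F (MAX): max(4, 4, 19) = 19
J (MIN): min(6, 5, 15) = 5
I (MAX): max(5, 4, 9) = 9
Root (MIN): min(14, 19, 9) = 9
MIN picks the child with the lowest value: I (value 9).

I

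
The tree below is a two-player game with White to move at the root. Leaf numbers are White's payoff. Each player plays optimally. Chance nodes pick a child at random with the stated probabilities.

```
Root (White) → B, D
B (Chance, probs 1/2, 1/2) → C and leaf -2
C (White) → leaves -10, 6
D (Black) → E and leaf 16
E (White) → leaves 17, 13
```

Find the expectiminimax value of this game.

16

C (White): max(-10, 6) = 6
B (Chance): 1/2·6 + 1/2·-2 = 2
E (White): max(17, 13) = 17
D (Black): min(17, 16) = 16
Root (White): max(2, 16) = 16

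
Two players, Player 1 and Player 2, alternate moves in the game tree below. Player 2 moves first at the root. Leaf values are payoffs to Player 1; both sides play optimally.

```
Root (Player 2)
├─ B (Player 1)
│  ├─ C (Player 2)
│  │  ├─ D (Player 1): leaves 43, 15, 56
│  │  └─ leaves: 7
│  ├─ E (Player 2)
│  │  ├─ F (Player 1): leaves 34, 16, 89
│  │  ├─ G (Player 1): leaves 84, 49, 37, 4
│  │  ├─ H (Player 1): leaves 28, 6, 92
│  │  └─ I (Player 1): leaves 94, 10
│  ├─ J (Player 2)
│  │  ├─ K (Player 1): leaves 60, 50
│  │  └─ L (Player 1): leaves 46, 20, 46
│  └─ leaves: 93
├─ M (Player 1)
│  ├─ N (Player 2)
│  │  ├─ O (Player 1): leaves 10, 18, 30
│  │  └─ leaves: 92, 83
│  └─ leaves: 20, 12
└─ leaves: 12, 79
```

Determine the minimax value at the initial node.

D (Player 1): max(43, 15, 56) = 56
C (Player 2): min(56, 7) = 7
F (Player 1): max(34, 16, 89) = 89
G (Player 1): max(84, 49, 37, 4) = 84
H (Player 1): max(28, 6, 92) = 92
I (Player 1): max(94, 10) = 94
E (Player 2): min(89, 84, 92, 94) = 84
K (Player 1): max(60, 50) = 60
L (Player 1): max(46, 20, 46) = 46
J (Player 2): min(60, 46) = 46
B (Player 1): max(7, 84, 46, 93) = 93
O (Player 1): max(10, 18, 30) = 30
N (Player 2): min(30, 92, 83) = 30
M (Player 1): max(30, 20, 12) = 30
Root (Player 2): min(93, 30, 12, 79) = 12

12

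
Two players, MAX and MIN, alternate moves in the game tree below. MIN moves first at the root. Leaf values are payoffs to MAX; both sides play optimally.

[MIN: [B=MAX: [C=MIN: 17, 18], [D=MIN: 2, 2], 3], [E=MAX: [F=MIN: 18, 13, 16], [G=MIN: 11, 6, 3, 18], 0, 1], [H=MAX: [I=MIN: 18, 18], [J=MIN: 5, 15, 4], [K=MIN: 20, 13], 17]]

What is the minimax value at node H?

I: min(18, 18) = 18
J: min(5, 15, 4) = 4
K: min(20, 13) = 13
H: max(18, 4, 13, 17) = 18

18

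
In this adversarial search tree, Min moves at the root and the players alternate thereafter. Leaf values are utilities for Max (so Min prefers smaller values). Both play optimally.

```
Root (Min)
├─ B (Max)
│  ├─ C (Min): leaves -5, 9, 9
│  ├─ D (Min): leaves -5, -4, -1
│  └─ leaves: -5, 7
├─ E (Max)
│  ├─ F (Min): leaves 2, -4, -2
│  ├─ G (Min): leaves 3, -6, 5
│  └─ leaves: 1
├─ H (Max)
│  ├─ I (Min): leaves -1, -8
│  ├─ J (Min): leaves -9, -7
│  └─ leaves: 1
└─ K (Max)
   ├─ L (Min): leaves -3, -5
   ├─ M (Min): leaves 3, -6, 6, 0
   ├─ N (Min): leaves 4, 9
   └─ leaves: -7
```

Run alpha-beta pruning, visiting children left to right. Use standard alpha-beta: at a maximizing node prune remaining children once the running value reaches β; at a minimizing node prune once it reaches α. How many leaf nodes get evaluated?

22

C [α=-∞,β=+∞]: v=-5
D [α=-5,β=+∞]: v=-5 after child 1 ≤ α → α-cutoff, skip 2
B [α=-∞,β=+∞]: v=7
F [α=-∞,β=7]: v=-4
G [α=-4,β=7]: v=-6 after child 2 ≤ α → α-cutoff, skip 1
E [α=-∞,β=7]: v=1
I [α=-∞,β=1]: v=-8
J [α=-8,β=1]: v=-9 after child 1 ≤ α → α-cutoff, skip 1
H [α=-∞,β=1]: v=1
L [α=-∞,β=1]: v=-5
M [α=-5,β=1]: v=-6 after child 2 ≤ α → α-cutoff, skip 2
N [α=-5,β=1]: v=4
K [α=-∞,β=1]: v=4 after child 3 ≥ β → β-cutoff, skip 1
Root [α=-∞,β=+∞]: v=1
Leaves evaluated: 22 of 29.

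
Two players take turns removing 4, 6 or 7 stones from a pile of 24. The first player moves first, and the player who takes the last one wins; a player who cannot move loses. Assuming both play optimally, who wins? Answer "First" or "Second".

Second

Positions where the player to move wins (W) vs loses (L):
i:   0  1  2  3  4  5  6  7  8  9 10 11 12 13 14 15 16 17 18 19 20 21 22 23 24
     L  L  L  L  W  W  W  W  W  W  W  L  L  L  L  W  W  W  W  W  W  W  L  L  L
Position 24 is L, so the second player wins.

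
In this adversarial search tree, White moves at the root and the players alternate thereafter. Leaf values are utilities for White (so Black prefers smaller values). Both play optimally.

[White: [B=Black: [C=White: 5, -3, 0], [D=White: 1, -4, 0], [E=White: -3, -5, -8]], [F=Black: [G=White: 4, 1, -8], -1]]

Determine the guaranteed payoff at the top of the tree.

C (White): max(5, -3, 0) = 5
D (White): max(1, -4, 0) = 1
E (White): max(-3, -5, -8) = -3
B (Black): min(5, 1, -3) = -3
G (White): max(4, 1, -8) = 4
F (Black): min(4, -1) = -1
Root (White): max(-3, -1) = -1

-1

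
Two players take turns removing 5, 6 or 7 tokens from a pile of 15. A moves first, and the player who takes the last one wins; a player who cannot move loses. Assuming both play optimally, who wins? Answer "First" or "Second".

i:   0  1  2  3  4  5  6  7  8  9 10 11 12 13 14 15
     L  L  L  L  L  W  W  W  W  W  W  W  L  L  L  L
Position 15 is L, so the second player wins.

Second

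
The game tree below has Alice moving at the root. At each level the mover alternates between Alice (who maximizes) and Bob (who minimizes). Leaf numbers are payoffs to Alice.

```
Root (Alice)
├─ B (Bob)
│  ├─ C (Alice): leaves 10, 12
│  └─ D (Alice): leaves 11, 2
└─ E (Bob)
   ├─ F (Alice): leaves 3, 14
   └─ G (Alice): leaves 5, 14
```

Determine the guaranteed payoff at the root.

C (Alice): max(10, 12) = 12
D (Alice): max(11, 2) = 11
B (Bob): min(12, 11) = 11
F (Alice): max(3, 14) = 14
G (Alice): max(5, 14) = 14
E (Bob): min(14, 14) = 14
Root (Alice): max(11, 14) = 14

14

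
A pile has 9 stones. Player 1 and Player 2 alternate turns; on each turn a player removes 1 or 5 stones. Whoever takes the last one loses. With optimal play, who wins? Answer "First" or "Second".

Second

i:   0  1  2  3  4  5  6  7  8  9
     W  L  W  L  W  L  W  L  W  L
Position 9 is L, so the second player wins.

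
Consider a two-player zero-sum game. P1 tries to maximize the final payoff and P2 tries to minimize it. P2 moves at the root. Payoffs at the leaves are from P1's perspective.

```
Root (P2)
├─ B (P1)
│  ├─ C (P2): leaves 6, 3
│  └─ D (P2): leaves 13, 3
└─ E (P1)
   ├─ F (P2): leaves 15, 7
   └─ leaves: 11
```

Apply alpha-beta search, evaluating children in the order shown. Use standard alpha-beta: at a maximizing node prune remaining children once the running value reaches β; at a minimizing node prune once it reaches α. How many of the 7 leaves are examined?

C [α=-∞,β=+∞]: v=3
D [α=3,β=+∞]: v=3
B [α=-∞,β=+∞]: v=3
F [α=-∞,β=3]: v=7
E [α=-∞,β=3]: v=7 after child 1 ≥ β → β-cutoff, skip 1
Root [α=-∞,β=+∞]: v=3
Leaves evaluated: 6 of 7.

6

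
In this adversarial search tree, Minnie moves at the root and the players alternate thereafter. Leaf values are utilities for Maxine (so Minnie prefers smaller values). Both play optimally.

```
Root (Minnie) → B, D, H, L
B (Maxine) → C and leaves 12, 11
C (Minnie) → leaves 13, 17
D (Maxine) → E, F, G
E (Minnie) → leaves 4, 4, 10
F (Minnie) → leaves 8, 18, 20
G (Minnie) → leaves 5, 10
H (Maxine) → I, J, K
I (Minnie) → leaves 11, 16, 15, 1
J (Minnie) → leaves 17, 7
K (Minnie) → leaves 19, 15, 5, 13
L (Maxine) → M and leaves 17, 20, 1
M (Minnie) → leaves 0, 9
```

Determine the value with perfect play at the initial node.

C (Minnie): min(13, 17) = 13
B (Maxine): max(13, 12, 11) = 13
E (Minnie): min(4, 4, 10) = 4
F (Minnie): min(8, 18, 20) = 8
G (Minnie): min(5, 10) = 5
D (Maxine): max(4, 8, 5) = 8
I (Minnie): min(11, 16, 15, 1) = 1
J (Minnie): min(17, 7) = 7
K (Minnie): min(19, 15, 5, 13) = 5
H (Maxine): max(1, 7, 5) = 7
M (Minnie): min(0, 9) = 0
L (Maxine): max(0, 17, 20, 1) = 20
Root (Minnie): min(13, 8, 7, 20) = 7

7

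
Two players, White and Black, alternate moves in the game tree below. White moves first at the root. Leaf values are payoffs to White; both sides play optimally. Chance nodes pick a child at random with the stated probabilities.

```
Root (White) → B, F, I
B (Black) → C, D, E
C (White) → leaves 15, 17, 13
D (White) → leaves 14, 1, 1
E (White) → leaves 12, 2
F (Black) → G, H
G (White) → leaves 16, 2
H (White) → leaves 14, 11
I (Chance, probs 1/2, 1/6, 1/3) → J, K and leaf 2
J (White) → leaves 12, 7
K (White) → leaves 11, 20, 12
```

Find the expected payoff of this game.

14

C (White): max(15, 17, 13) = 17
D (White): max(14, 1, 1) = 14
E (White): max(12, 2) = 12
B (Black): min(17, 14, 12) = 12
G (White): max(16, 2) = 16
H (White): max(14, 11) = 14
F (Black): min(16, 14) = 14
J (White): max(12, 7) = 12
K (White): max(11, 20, 12) = 20
I (Chance): 1/2·12 + 1/6·20 + 1/3·2 = 10
Root (White): max(12, 14, 10) = 14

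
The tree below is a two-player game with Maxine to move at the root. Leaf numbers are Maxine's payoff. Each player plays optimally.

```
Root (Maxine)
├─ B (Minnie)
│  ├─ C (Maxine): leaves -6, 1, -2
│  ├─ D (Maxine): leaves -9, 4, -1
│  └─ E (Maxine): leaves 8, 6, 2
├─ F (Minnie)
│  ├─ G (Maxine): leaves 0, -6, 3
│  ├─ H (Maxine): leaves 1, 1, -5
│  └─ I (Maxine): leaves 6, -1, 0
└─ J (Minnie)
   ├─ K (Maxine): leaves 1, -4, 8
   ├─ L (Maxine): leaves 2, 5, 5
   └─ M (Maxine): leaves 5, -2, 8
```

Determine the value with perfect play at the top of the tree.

5

C (Maxine): max(-6, 1, -2) = 1
D (Maxine): max(-9, 4, -1) = 4
E (Maxine): max(8, 6, 2) = 8
B (Minnie): min(1, 4, 8) = 1
G (Maxine): max(0, -6, 3) = 3
H (Maxine): max(1, 1, -5) = 1
I (Maxine): max(6, -1, 0) = 6
F (Minnie): min(3, 1, 6) = 1
K (Maxine): max(1, -4, 8) = 8
L (Maxine): max(2, 5, 5) = 5
M (Maxine): max(5, -2, 8) = 8
J (Minnie): min(8, 5, 8) = 5
Root (Maxine): max(1, 1, 5) = 5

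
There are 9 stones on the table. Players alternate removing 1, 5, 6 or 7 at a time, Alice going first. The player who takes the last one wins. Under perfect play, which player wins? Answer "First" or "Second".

i:   0  1  2  3  4  5  6  7  8  9
     L  W  L  W  L  W  W  W  W  W
Position 9 is W, so the first player wins.

First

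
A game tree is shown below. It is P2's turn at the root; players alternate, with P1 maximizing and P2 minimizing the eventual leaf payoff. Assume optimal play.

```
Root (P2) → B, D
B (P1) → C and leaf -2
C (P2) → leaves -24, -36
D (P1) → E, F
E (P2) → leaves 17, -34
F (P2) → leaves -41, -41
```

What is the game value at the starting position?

-34

C (P2): min(-24, -36) = -36
B (P1): max(-36, -2) = -2
E (P2): min(17, -34) = -34
F (P2): min(-41, -41) = -41
D (P1): max(-34, -41) = -34
Root (P2): min(-2, -34) = -34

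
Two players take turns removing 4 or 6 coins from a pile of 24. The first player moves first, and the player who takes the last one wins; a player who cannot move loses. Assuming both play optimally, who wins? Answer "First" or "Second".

First

W/L table (W = player to move can force a win):
i:   0  1  2  3  4  5  6  7  8  9 10 11 12 13 14 15 16 17 18 19 20 21 22 23 24
     L  L  L  L  W  W  W  W  W  W  L  L  L  L  W  W  W  W  W  W  L  L  L  L  W
Position 24 is W, so the first player wins.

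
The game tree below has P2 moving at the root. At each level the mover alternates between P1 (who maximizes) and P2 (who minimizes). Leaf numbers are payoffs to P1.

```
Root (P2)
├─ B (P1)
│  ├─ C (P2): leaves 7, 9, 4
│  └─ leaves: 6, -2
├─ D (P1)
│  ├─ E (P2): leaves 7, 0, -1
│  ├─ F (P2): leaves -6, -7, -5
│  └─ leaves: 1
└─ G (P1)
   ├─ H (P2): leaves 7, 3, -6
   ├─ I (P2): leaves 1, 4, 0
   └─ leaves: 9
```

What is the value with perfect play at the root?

1

C (P2): min(7, 9, 4) = 4
B (P1): max(4, 6, -2) = 6
E (P2): min(7, 0, -1) = -1
F (P2): min(-6, -7, -5) = -7
D (P1): max(-1, -7, 1) = 1
H (P2): min(7, 3, -6) = -6
I (P2): min(1, 4, 0) = 0
G (P1): max(-6, 0, 9) = 9
Root (P2): min(6, 1, 9) = 1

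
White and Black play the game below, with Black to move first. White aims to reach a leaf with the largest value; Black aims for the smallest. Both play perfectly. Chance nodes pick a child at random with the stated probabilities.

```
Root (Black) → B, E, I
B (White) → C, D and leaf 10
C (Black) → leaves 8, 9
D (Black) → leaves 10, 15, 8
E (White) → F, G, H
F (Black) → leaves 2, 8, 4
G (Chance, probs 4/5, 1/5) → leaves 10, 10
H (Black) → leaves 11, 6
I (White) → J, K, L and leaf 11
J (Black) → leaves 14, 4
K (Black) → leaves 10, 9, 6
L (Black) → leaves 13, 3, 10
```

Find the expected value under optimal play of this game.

C (Black): min(8, 9) = 8
D (Black): min(10, 15, 8) = 8
B (White): max(8, 8, 10) = 10
F (Black): min(2, 8, 4) = 2
G (Chance): 4/5·10 + 1/5·10 = 10
H (Black): min(11, 6) = 6
E (White): max(2, 10, 6) = 10
J (Black): min(14, 4) = 4
K (Black): min(10, 9, 6) = 6
L (Black): min(13, 3, 10) = 3
I (White): max(4, 6, 3, 11) = 11
Root (Black): min(10, 10, 11) = 10

10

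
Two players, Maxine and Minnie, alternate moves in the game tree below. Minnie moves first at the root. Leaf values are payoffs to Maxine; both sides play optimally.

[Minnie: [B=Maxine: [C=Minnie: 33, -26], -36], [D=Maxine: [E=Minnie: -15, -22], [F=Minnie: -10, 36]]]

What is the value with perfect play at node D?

E: min(-15, -22) = -22
F: min(-10, 36) = -10
D: max(-22, -10) = -10

-10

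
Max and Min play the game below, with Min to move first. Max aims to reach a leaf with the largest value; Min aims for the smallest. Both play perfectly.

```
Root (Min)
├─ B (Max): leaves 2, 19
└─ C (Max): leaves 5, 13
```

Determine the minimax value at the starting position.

B (Max): max(2, 19) = 19
C (Max): max(5, 13) = 13
Root (Min): min(19, 13) = 13

13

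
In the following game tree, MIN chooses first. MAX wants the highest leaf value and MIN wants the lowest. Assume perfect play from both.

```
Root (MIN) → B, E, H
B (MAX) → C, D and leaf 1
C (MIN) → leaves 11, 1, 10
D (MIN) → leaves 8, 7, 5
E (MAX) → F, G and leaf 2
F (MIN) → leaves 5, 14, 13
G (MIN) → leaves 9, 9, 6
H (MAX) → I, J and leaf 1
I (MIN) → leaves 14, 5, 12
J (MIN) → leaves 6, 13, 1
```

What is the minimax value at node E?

6

F: min(5, 14, 13) = 5
G: min(9, 9, 6) = 6
E: max(5, 6, 2) = 6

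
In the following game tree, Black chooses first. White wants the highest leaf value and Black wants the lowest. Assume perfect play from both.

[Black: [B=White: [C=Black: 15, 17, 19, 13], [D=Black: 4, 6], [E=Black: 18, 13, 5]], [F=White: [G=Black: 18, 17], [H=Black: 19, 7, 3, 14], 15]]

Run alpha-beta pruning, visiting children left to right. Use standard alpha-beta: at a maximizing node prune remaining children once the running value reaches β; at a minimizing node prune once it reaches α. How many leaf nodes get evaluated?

9

C [α=-∞,β=+∞]: v=13
D [α=13,β=+∞]: v=4 after child 1 ≤ α → α-cutoff, skip 1
E [α=13,β=+∞]: v=13 after child 2 ≤ α → α-cutoff, skip 1
B [α=-∞,β=+∞]: v=13
G [α=-∞,β=13]: v=17
F [α=-∞,β=13]: v=17 after child 1 ≥ β → β-cutoff, skip 2
Root [α=-∞,β=+∞]: v=13
Leaves evaluated: 9 of 16.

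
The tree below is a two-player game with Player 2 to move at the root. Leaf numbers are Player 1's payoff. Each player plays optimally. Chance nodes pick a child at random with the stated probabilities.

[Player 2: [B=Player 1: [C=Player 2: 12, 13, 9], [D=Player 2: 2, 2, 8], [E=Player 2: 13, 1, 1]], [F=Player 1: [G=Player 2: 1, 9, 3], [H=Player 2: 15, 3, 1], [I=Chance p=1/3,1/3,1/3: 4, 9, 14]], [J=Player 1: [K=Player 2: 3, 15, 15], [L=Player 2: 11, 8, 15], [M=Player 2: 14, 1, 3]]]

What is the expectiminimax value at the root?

8

C (Player 2): min(12, 13, 9) = 9
D (Player 2): min(2, 2, 8) = 2
E (Player 2): min(13, 1, 1) = 1
B (Player 1): max(9, 2, 1) = 9
G (Player 2): min(1, 9, 3) = 1
H (Player 2): min(15, 3, 1) = 1
I (Chance): 1/3·4 + 1/3·9 + 1/3·14 = 9
F (Player 1): max(1, 1, 9) = 9
K (Player 2): min(3, 15, 15) = 3
L (Player 2): min(11, 8, 15) = 8
M (Player 2): min(14, 1, 3) = 1
J (Player 1): max(3, 8, 1) = 8
Root (Player 2): min(9, 9, 8) = 8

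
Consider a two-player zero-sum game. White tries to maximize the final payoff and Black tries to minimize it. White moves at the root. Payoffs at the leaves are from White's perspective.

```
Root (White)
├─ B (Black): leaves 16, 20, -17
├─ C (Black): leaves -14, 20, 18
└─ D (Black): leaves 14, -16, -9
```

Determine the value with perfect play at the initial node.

B (Black): min(16, 20, -17) = -17
C (Black): min(-14, 20, 18) = -14
D (Black): min(14, -16, -9) = -16
Root (White): max(-17, -14, -16) = -14

-14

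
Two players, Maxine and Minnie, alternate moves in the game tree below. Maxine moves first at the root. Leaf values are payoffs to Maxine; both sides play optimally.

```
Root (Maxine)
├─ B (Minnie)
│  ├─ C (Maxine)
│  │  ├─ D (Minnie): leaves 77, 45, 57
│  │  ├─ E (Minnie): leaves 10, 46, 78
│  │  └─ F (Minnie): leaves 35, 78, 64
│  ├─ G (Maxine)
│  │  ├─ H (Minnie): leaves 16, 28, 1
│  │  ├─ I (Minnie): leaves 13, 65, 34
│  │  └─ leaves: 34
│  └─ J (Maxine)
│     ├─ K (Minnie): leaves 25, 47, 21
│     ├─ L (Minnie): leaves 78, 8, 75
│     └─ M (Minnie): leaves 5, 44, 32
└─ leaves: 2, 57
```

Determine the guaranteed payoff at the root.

57

D (Minnie): min(77, 45, 57) = 45
E (Minnie): min(10, 46, 78) = 10
F (Minnie): min(35, 78, 64) = 35
C (Maxine): max(45, 10, 35) = 45
H (Minnie): min(16, 28, 1) = 1
I (Minnie): min(13, 65, 34) = 13
G (Maxine): max(1, 13, 34) = 34
K (Minnie): min(25, 47, 21) = 21
L (Minnie): min(78, 8, 75) = 8
M (Minnie): min(5, 44, 32) = 5
J (Maxine): max(21, 8, 5) = 21
B (Minnie): min(45, 34, 21) = 21
Root (Maxine): max(21, 2, 57) = 57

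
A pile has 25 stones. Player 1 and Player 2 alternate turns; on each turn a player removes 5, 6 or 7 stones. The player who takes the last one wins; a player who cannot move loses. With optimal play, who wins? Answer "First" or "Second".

Second

Compute winning (W) and losing (L) positions by backward induction:
i:   0  1  2  3  4  5  6  7  8  9 10 11 12 13 14 15 16 17 18 19 20 21 22 23 24 25
     L  L  L  L  L  W  W  W  W  W  W  W  L  L  L  L  L  W  W  W  W  W  W  W  L  L
Position 25 is L, so the second player wins.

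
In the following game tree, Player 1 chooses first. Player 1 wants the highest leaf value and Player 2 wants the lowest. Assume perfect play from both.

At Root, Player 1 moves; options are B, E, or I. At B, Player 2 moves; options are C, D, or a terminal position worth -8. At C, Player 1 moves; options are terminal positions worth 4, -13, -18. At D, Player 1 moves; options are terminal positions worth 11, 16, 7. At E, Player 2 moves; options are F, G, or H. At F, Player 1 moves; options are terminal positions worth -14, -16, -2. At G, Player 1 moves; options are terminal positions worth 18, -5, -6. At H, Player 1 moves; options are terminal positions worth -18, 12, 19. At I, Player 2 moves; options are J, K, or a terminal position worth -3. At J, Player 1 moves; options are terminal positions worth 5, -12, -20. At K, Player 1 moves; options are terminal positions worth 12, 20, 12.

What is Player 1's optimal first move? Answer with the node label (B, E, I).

C (Player 1): max(4, -13, -18) = 4
D (Player 1): max(11, 16, 7) = 16
B (Player 2): min(4, 16, -8) = -8
F (Player 1): max(-14, -16, -2) = -2
G (Player 1): max(18, -5, -6) = 18
H (Player 1): max(-18, 12, 19) = 19
E (Player 2): min(-2, 18, 19) = -2
J (Player 1): max(5, -12, -20) = 5
K (Player 1): max(12, 20, 12) = 20
I (Player 2): min(5, 20, -3) = -3
Root (Player 1): max(-8, -2, -3) = -2
Player 1 picks the child with the highest value: E (value -2).

E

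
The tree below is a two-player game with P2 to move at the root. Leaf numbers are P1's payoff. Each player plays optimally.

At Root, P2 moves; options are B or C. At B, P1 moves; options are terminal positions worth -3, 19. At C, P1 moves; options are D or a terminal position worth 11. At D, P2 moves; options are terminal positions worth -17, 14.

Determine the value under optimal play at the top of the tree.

11

B (P1): max(-3, 19) = 19
D (P2): min(-17, 14) = -17
C (P1): max(-17, 11) = 11
Root (P2): min(19, 11) = 11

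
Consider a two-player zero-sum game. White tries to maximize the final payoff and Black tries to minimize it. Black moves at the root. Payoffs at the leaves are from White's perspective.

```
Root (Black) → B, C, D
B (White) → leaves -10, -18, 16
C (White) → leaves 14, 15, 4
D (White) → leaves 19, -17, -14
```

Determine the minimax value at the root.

B (White): max(-10, -18, 16) = 16
C (White): max(14, 15, 4) = 15
D (White): max(19, -17, -14) = 19
Root (Black): min(16, 15, 19) = 15

15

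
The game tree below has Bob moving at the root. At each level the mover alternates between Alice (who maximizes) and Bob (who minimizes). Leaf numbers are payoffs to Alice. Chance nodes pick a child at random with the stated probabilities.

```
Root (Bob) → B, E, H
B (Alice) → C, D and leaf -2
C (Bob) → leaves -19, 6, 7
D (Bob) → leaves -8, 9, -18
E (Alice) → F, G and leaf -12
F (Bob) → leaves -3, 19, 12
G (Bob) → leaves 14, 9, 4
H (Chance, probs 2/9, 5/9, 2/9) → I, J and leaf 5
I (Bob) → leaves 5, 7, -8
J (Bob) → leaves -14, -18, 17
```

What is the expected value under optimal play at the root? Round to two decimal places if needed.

C (Bob): min(-19, 6, 7) = -19
D (Bob): min(-8, 9, -18) = -18
B (Alice): max(-19, -18, -2) = -2
F (Bob): min(-3, 19, 12) = -3
G (Bob): min(14, 9, 4) = 4
E (Alice): max(-3, 4, -12) = 4
I (Bob): min(5, 7, -8) = -8
J (Bob): min(-14, -18, 17) = -18
H (Chance): 2/9·-8 + 5/9·-18 + 2/9·5 = -10.67
Root (Bob): min(-2, 4, -10.67) = -10.67

-10.67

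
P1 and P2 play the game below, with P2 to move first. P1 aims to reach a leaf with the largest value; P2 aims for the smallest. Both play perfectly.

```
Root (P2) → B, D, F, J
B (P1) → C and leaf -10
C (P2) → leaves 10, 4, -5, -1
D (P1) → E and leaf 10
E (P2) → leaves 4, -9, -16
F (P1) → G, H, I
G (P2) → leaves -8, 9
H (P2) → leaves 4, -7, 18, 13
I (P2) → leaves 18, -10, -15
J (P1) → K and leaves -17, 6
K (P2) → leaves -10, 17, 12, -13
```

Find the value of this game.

-7

C (P2): min(10, 4, -5, -1) = -5
B (P1): max(-5, -10) = -5
E (P2): min(4, -9, -16) = -16
D (P1): max(-16, 10) = 10
G (P2): min(-8, 9) = -8
H (P2): min(4, -7, 18, 13) = -7
I (P2): min(18, -10, -15) = -15
F (P1): max(-8, -7, -15) = -7
K (P2): min(-10, 17, 12, -13) = -13
J (P1): max(-13, -17, 6) = 6
Root (P2): min(-5, 10, -7, 6) = -7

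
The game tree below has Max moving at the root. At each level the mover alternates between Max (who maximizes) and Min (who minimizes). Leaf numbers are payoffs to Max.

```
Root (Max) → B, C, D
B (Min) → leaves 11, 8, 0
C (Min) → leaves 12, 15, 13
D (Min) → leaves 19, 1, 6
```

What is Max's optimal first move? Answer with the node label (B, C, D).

B (Min): min(11, 8, 0) = 0
C (Min): min(12, 15, 13) = 12
D (Min): min(19, 1, 6) = 1
Root (Max): max(0, 12, 1) = 12
Max picks the child with the highest value: C (value 12).

C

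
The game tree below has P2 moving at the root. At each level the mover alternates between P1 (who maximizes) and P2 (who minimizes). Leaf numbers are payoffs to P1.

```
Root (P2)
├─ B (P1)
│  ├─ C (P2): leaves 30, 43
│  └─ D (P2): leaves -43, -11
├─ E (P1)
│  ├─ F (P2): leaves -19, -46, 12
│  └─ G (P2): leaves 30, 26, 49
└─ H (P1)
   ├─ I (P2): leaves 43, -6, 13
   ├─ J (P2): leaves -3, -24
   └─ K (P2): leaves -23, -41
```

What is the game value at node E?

F: min(-19, -46, 12) = -46
G: min(30, 26, 49) = 26
E: max(-46, 26) = 26

26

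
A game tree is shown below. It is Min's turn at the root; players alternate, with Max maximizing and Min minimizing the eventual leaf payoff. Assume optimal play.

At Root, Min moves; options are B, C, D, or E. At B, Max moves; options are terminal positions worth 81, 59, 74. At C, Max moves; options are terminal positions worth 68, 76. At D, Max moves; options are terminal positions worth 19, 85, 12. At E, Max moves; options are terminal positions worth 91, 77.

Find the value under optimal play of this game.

76

B (Max): max(81, 59, 74) = 81
C (Max): max(68, 76) = 76
D (Max): max(19, 85, 12) = 85
E (Max): max(91, 77) = 91
Root (Min): min(81, 76, 85, 91) = 76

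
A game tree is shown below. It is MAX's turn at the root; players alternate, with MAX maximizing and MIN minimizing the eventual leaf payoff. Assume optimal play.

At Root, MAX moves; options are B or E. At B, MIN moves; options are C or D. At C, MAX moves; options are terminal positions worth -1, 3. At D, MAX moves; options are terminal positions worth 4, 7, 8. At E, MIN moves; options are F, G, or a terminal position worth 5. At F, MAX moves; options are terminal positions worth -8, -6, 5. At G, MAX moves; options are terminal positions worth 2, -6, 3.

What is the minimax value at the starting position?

C (MAX): max(-1, 3) = 3
D (MAX): max(4, 7, 8) = 8
B (MIN): min(3, 8) = 3
F (MAX): max(-8, -6, 5) = 5
G (MAX): max(2, -6, 3) = 3
E (MIN): min(5, 3, 5) = 3
Root (MAX): max(3, 3) = 3

3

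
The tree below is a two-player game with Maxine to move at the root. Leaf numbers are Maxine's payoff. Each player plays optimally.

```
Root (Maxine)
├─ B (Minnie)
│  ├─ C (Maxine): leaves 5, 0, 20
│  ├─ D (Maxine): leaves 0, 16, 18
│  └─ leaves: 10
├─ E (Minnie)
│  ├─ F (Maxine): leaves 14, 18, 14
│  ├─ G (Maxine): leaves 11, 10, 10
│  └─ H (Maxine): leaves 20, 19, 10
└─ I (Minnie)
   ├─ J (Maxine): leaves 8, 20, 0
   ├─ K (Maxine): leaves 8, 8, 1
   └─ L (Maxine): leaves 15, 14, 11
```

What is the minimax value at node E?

F: max(14, 18, 14) = 18
G: max(11, 10, 10) = 11
H: max(20, 19, 10) = 20
E: min(18, 11, 20) = 11

11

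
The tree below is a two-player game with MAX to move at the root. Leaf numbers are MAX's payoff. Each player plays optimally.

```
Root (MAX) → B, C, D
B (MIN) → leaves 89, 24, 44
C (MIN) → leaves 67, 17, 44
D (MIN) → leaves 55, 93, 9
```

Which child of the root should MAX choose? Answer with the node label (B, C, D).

B (MIN): min(89, 24, 44) = 24
C (MIN): min(67, 17, 44) = 17
D (MIN): min(55, 93, 9) = 9
Root (MAX): max(24, 17, 9) = 24
MAX picks the child with the highest value: B (value 24).

B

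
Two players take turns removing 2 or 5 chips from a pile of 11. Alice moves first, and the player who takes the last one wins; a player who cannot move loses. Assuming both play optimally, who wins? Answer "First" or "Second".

i:   0  1  2  3  4  5  6  7  8  9 10 11
     L  L  W  W  L  W  W  L  L  W  W  L
Position 11 is L, so the second player wins.

Second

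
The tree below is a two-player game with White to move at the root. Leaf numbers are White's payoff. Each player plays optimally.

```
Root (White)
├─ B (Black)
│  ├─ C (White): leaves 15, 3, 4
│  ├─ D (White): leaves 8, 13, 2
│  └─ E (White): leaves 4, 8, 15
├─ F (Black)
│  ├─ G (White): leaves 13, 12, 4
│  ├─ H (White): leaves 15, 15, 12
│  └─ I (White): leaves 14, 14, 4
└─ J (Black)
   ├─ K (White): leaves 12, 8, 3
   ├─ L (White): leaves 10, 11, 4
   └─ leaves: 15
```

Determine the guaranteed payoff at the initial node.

C (White): max(15, 3, 4) = 15
D (White): max(8, 13, 2) = 13
E (White): max(4, 8, 15) = 15
B (Black): min(15, 13, 15) = 13
G (White): max(13, 12, 4) = 13
H (White): max(15, 15, 12) = 15
I (White): max(14, 14, 4) = 14
F (Black): min(13, 15, 14) = 13
K (White): max(12, 8, 3) = 12
L (White): max(10, 11, 4) = 11
J (Black): min(12, 11, 15) = 11
Root (White): max(13, 13, 11) = 13

13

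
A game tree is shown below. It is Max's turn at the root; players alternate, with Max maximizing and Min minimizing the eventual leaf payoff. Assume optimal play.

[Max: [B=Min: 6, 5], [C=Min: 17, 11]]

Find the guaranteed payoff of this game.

B (Min): min(6, 5) = 5
C (Min): min(17, 11) = 11
Root (Max): max(5, 11) = 11

11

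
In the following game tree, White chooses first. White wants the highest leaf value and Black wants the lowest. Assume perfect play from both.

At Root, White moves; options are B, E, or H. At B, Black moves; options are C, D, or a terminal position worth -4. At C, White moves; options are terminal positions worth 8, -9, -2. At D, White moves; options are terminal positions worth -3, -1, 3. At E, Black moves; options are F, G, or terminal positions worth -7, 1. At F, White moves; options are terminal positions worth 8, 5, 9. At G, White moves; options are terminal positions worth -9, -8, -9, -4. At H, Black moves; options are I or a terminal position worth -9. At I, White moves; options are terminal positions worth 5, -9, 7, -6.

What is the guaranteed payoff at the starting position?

-4

C (White): max(8, -9, -2) = 8
D (White): max(-3, -1, 3) = 3
B (Black): min(8, 3, -4) = -4
F (White): max(8, 5, 9) = 9
G (White): max(-9, -8, -9, -4) = -4
E (Black): min(9, -4, -7, 1) = -7
I (White): max(5, -9, 7, -6) = 7
H (Black): min(7, -9) = -9
Root (White): max(-4, -7, -9) = -4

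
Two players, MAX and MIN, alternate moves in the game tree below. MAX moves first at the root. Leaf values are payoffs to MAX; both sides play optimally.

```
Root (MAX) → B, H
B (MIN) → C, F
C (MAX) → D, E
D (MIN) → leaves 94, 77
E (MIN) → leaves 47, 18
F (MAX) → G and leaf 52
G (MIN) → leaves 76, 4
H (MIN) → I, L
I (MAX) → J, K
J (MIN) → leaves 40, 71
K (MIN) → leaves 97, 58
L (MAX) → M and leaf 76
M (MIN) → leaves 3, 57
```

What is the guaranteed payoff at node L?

76

M: min(3, 57) = 3
L: max(3, 76) = 76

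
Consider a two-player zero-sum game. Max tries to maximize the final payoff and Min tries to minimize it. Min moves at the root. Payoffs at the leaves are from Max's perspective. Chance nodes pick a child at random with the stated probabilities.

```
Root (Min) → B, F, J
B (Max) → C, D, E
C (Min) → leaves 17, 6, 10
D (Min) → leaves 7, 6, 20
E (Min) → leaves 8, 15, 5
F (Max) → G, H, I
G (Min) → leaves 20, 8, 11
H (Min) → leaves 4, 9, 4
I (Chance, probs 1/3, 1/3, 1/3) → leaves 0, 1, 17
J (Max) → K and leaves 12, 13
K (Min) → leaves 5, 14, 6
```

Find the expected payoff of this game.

C (Min): min(17, 6, 10) = 6
D (Min): min(7, 6, 20) = 6
E (Min): min(8, 15, 5) = 5
B (Max): max(6, 6, 5) = 6
G (Min): min(20, 8, 11) = 8
H (Min): min(4, 9, 4) = 4
I (Chance): 1/3·0 + 1/3·1 + 1/3·17 = 6
F (Max): max(8, 4, 6) = 8
K (Min): min(5, 14, 6) = 5
J (Max): max(5, 12, 13) = 13
Root (Min): min(6, 8, 13) = 6

6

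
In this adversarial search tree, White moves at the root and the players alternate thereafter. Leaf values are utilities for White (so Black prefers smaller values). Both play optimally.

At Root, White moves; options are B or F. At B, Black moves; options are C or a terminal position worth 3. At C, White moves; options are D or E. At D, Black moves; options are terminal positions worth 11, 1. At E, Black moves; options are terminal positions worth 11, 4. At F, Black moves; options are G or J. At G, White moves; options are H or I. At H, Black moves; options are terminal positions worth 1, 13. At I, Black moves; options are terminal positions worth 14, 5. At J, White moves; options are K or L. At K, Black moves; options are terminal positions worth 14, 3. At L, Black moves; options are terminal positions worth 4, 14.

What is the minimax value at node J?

4

K: min(14, 3) = 3
L: min(4, 14) = 4
J: max(3, 4) = 4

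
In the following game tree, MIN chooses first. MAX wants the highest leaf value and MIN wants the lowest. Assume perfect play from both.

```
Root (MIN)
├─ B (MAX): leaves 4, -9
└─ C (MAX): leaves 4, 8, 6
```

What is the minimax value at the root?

B (MAX): max(4, -9) = 4
C (MAX): max(4, 8, 6) = 8
Root (MIN): min(4, 8) = 4

4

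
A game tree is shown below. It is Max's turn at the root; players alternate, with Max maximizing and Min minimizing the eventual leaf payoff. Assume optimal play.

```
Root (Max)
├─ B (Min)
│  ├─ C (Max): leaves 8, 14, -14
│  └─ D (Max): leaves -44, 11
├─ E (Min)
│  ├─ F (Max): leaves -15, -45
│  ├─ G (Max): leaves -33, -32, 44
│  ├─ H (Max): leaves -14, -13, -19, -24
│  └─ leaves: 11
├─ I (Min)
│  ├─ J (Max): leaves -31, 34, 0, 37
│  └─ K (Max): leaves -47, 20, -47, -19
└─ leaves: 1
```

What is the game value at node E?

F: max(-15, -45) = -15
G: max(-33, -32, 44) = 44
H: max(-14, -13, -19, -24) = -13
E: min(-15, 44, -13, 11) = -15

-15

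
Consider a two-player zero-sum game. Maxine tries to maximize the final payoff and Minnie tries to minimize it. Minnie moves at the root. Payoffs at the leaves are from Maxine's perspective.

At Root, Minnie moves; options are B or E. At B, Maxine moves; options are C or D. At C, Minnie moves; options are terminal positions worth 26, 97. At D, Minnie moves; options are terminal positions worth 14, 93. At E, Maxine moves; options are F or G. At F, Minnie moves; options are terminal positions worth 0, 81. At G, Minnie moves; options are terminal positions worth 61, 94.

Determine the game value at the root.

26

C (Minnie): min(26, 97) = 26
D (Minnie): min(14, 93) = 14
B (Maxine): max(26, 14) = 26
F (Minnie): min(0, 81) = 0
G (Minnie): min(61, 94) = 61
E (Maxine): max(0, 61) = 61
Root (Minnie): min(26, 61) = 26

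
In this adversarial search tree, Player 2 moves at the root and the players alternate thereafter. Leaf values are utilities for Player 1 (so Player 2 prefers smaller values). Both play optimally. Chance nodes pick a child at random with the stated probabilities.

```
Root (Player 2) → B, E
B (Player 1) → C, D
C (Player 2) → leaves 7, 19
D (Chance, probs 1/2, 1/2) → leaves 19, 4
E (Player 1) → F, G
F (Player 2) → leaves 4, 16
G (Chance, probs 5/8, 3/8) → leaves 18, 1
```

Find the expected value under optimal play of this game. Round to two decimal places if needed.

C (Player 2): min(7, 19) = 7
D (Chance): 1/2·19 + 1/2·4 = 11.5
B (Player 1): max(7, 11.5) = 11.5
F (Player 2): min(4, 16) = 4
G (Chance): 5/8·18 + 3/8·1 = 11.62
E (Player 1): max(4, 11.62) = 11.62
Root (Player 2): min(11.5, 11.62) = 11.5

11.5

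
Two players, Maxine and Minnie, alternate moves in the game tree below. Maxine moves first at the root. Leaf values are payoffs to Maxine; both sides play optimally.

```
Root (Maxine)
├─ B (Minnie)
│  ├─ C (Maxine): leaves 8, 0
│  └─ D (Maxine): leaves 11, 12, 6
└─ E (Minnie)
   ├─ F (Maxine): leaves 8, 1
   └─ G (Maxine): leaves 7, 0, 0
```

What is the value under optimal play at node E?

7

F: max(8, 1) = 8
G: max(7, 0, 0) = 7
E: min(8, 7) = 7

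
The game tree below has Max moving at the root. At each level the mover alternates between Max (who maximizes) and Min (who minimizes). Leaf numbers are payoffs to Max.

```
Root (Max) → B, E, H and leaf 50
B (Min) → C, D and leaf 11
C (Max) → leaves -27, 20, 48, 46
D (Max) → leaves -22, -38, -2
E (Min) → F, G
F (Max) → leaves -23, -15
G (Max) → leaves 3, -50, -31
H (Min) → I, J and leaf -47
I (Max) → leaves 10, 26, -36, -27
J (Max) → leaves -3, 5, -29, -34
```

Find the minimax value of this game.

50

C (Max): max(-27, 20, 48, 46) = 48
D (Max): max(-22, -38, -2) = -2
B (Min): min(48, -2, 11) = -2
F (Max): max(-23, -15) = -15
G (Max): max(3, -50, -31) = 3
E (Min): min(-15, 3) = -15
I (Max): max(10, 26, -36, -27) = 26
J (Max): max(-3, 5, -29, -34) = 5
H (Min): min(26, 5, -47) = -47
Root (Max): max(-2, -15, -47, 50) = 50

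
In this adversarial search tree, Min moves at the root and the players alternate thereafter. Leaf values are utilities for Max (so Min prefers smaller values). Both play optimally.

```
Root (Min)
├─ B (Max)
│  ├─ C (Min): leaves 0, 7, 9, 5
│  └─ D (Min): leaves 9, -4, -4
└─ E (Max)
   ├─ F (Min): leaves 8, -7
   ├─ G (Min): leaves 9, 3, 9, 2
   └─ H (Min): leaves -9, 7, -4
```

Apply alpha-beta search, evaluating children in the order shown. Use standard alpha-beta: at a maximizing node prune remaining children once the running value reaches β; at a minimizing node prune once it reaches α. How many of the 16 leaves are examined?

12

C [α=-∞,β=+∞]: v=0
D [α=0,β=+∞]: v=-4 after child 2 ≤ α → α-cutoff, skip 1
B [α=-∞,β=+∞]: v=0
F [α=-∞,β=0]: v=-7
G [α=-7,β=0]: v=2
E [α=-∞,β=0]: v=2 after child 2 ≥ β → β-cutoff, skip 1
Root [α=-∞,β=+∞]: v=0
Leaves evaluated: 12 of 16.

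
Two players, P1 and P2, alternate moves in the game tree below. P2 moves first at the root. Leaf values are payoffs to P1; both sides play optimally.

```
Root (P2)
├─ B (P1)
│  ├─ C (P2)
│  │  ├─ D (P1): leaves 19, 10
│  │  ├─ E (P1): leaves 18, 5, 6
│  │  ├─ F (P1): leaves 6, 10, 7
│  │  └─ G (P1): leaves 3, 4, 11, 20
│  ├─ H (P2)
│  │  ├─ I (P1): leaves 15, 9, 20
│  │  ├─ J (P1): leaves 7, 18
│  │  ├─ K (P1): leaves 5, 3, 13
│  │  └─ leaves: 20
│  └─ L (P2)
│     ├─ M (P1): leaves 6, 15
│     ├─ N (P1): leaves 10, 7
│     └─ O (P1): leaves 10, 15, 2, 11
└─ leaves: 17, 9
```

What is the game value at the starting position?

D (P1): max(19, 10) = 19
E (P1): max(18, 5, 6) = 18
F (P1): max(6, 10, 7) = 10
G (P1): max(3, 4, 11, 20) = 20
C (P2): min(19, 18, 10, 20) = 10
I (P1): max(15, 9, 20) = 20
J (P1): max(7, 18) = 18
K (P1): max(5, 3, 13) = 13
H (P2): min(20, 18, 13, 20) = 13
M (P1): max(6, 15) = 15
N (P1): max(10, 7) = 10
O (P1): max(10, 15, 2, 11) = 15
L (P2): min(15, 10, 15) = 10
B (P1): max(10, 13, 10) = 13
Root (P2): min(13, 17, 9) = 9

9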